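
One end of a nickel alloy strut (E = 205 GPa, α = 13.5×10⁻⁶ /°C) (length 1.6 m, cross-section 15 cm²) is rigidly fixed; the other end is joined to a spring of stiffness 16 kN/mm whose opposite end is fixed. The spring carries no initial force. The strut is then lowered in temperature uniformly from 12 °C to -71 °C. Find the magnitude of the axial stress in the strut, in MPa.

σ ≈ 17.7 MPa (tensile)

If the spring were absent the strut would shorten by αΔT L = 13.5×10⁻⁶ × 83 × 1600 = 1.793 mm.
Let P be the tensile force in the spring. The strut extends elastically by PL/(AE) and the spring stretches by P/k; together these equal δ_free.
So P = δ_free / [L/(AE) + 1/k] = 1.793 / [ 1600/(1500×205×10³) + 1/(16×10³) ].
P = 1.793 / 6.77×10⁻⁵ = 26480 N.
σ = P/A = 26480/1500 = 17.65 MPa.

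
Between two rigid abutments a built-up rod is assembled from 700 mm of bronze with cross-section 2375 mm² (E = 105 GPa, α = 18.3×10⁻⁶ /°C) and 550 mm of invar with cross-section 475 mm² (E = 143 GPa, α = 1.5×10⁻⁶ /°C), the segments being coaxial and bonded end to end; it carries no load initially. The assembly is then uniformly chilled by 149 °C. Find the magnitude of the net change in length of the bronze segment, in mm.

|ΔL| ≈ 1.39 mm

If the supports were absent, the total length change would be Σ αᵢΔT Lᵢ = 18.3×10⁻⁶×149×700 + 1.5×10⁻⁶×149×550 = 2.032 mm.
The walls prevent any net length change, so an axial force P (same in every segment) develops. Compatibility: P · Σ Lᵢ/(AᵢEᵢ) = δ_free.
Σ Lᵢ/(AᵢEᵢ) = 700/(2375×105×10³) + 550/(475×143×10³) = 1.09×10⁻⁵ mm/N.
Hence P = δ_free / Σ(L/AE) = 2.032/1.09×10⁻⁵ = 186.3 kN (tensile).
For the bronze segment, free thermal change = 18.3×10⁻⁶×149×700 = 1.909 mm and elastic change from P = 186300×700/(2375×105×10³) = 0.523 mm; these oppose, so the net change is 1.39 mm (segment shortens).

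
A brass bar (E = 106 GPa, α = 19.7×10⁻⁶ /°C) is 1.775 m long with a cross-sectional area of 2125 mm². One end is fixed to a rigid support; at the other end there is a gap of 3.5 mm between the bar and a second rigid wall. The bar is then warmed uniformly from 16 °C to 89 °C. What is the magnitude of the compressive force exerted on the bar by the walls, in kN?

Free thermal elongation = αΔT L = 19.7×10⁻⁶ × 73 × 1775 = 2.553 mm.
Since δ_free = 2.55 mm is less than the 3.5 mm gap, the bar never touches the wall. No axial force develops.

P ≈ 0 kN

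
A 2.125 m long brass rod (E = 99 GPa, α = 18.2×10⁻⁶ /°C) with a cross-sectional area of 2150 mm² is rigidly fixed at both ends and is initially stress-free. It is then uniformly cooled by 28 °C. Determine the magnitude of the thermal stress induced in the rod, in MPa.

With length fixed, the mechanical strain must cancel the thermal strain αΔT = 18.2×10⁻⁶ × 28 = 509.6×10⁻⁶.
The stress required to suppress this strain is σ = Eε = 99×10³ × 509.6×10⁻⁶ = 50.45 MPa, tensile since the rod is trying to contract.

σ ≈ 50.5 MPa (tensile)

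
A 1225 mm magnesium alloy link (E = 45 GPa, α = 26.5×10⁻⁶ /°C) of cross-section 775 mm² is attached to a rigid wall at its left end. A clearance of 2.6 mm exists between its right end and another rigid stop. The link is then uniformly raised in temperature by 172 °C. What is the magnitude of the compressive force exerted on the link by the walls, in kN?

If the wall were absent the link would grow by αΔT L = 26.5×10⁻⁶ × 172 × 1225 = 5.584 mm.
The gap closes (δ_free > 2.6 mm) and the wall then resists a further 5.584 − 2.6 = 2.984 mm of expansion.
So σ = E(δ_free − g)/L = 45×10³ × 2.984/1225 = 109.6 MPa.
P = σA = 109.6 × 775 = 84.94 kN.

P ≈ 84.9 kN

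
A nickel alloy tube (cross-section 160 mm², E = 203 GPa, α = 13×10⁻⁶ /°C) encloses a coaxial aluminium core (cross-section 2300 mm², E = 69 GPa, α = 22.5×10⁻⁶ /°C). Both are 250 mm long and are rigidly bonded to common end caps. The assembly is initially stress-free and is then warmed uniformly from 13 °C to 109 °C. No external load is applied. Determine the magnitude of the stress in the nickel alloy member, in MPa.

The aluminium has the larger α, so on heating it would change length more than the nickel alloy if both were free. The rigid plates force a common final length, so the aluminium is put into compression and the nickel alloy into tension, with equal and opposite forces P (no external load).
Compatibility of the two members (thermal + elastic change equal): (α₁ − α₂)ΔT = P·[1/(A₁E₁) + 1/(A₂E₂)].
|α₁ − α₂|·ΔT = 9.5×10⁻⁶ × 96 = 0.000912.
1/(A₁E₁) + 1/(A₂E₂) = 1/(160×203×10³) + 1/(2300×69×10³) = 3.709×10⁻⁸ N⁻¹.
P = 0.000912 / 3.709×10⁻⁸ = 24590 N = 24.59 kN.
σ_{nickel alloy} = P/A₁ = 24590/160 = 153.7 MPa, tensile.

σ ≈ 154 MPa (tensile)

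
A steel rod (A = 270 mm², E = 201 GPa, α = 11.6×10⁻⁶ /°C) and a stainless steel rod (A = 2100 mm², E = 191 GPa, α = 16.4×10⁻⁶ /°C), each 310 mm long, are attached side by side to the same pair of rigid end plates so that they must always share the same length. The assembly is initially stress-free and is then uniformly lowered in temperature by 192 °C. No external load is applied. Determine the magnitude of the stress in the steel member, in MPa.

σ ≈ 163 MPa (compressive)

Equilibrium of a rigid end plate with no external load gives equal and opposite internal forces ±P in the two members. Since α_{stainless steel} > α_{steel}, cooling drives the stainless steel into tension and the steel into compression.
Compatibility of the two members (thermal + elastic change equal): (α₁ − α₂)ΔT = P·[1/(A₁E₁) + 1/(A₂E₂)].
|α₁ − α₂|·ΔT = 4.8×10⁻⁶ × 192 = 0.0009216.
1/(A₁E₁) + 1/(A₂E₂) = 1/(270×201×10³) + 1/(2100×191×10³) = 2.092×10⁻⁸ N⁻¹.
P = 0.0009216 / 2.092×10⁻⁸ = 44050 N = 44.05 kN.
σ_{steel} = P/A₁ = 44050/270 = 163.2 MPa, compressive.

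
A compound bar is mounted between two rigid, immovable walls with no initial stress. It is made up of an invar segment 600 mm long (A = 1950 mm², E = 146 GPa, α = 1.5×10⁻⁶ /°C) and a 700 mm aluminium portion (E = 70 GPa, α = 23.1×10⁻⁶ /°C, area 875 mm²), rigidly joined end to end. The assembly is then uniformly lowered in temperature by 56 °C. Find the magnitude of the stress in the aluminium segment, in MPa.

With the walls removed the bar would change length by δ_free = Σ αᵢΔT Lᵢ = 1.5×10⁻⁶×56×600 + 23.1×10⁻⁶×56×700 = 0.9559 mm.
The rigid supports impose zero overall length change; the single axial force P common to all segments must satisfy P Σ Lᵢ/(AᵢEᵢ) = δ_free.
The series flexibility is Σ Lᵢ/(AᵢEᵢ) = 600/(1950×146×10³) + 700/(875×70×10³) = 1.354×10⁻⁵ mm/N.
So P = 0.9559 / 1.354×10⁻⁵ = 70.62 kN, tensile.
σ_{aluminium} = P / A = 70620 / 875 = 80.71 MPa.

σ ≈ 80.7 MPa (tensile)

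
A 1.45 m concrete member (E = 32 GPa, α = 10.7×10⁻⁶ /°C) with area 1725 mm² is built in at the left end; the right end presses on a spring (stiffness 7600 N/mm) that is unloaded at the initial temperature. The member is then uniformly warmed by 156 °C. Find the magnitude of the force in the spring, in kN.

P ≈ 15.3 kN

If the spring were absent the member would lengthen by αΔT L = 10.7×10⁻⁶ × 156 × 1450 = 2.42 mm.
With a force P in the spring, the elastic change of the member is PL/(AE) and that of the spring is P/k; compatibility requires their sum to equal δ_free.
So P = δ_free / [L/(AE) + 1/k] = 2.42 / [ 1450/(1725×32×10³) + 1/(7600) ].
P = 2.42 / 0.0001578 = 15330 N.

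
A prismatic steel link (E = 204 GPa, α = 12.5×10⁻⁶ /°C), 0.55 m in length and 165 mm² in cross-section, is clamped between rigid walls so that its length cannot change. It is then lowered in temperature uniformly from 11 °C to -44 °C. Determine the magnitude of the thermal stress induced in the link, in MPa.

σ ≈ 140 MPa (tensile)

Because both ends are immovable the net strain is zero, and the suppressed thermal strain is αΔT = 12.5×10⁻⁶ × 55 = 687.5×10⁻⁶.
Hence σ = E·αΔT = 204×10³ × 687.5×10⁻⁶ = 140.2 MPa, tensile.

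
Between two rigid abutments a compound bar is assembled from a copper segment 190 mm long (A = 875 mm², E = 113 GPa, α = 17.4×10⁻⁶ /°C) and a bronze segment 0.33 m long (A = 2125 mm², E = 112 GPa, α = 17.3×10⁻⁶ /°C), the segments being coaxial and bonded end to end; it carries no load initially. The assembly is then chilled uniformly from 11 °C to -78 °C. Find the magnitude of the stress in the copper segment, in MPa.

σ ≈ 277 MPa (tensile)

Free thermal contraction of the whole bar: Σ αᵢΔT Lᵢ = 17.4×10⁻⁶×89×190 + 17.3×10⁻⁶×89×330 = 0.8023 mm.
The walls prevent any net length change, so an axial force P (same in every segment) develops. Compatibility: P · Σ Lᵢ/(AᵢEᵢ) = δ_free.
Σ Lᵢ/(AᵢEᵢ) = 190/(875×113×10³) + 330/(2125×112×10³) = 3.308×10⁻⁶ mm/N.
Hence P = δ_free / Σ(L/AE) = 0.8023/3.308×10⁻⁶ = 242.5 kN (tensile).
σ_{copper} = P / A = 242500 / 875 = 277.2 MPa.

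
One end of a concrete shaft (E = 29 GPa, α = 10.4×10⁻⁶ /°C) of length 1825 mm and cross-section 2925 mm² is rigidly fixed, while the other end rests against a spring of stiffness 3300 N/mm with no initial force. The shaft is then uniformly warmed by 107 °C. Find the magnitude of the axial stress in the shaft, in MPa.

The unrestrained thermal change is αΔT L = 10.4×10⁻⁶ × 107 × 1825 = 2.031 mm.
With a force P in the spring, the elastic change of the shaft is PL/(AE) and that of the spring is P/k; compatibility requires their sum to equal δ_free.
P [ L/(AE) + 1/k ] = δ_free → P [ 1825/(2925×29×10³) + 1/(3300) ] = 2.031.
P = 2.031 / 0.0003245 = 6258 N.
σ = P/A = 6258/2925 = 2.139 MPa.

σ ≈ 2.14 MPa (compressive)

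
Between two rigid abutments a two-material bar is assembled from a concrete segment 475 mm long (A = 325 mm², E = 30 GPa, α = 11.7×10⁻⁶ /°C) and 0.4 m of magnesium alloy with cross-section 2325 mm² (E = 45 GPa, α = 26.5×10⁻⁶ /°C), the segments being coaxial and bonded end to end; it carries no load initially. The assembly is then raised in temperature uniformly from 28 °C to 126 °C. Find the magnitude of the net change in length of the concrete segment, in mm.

|ΔL| ≈ 0.924 mm

Free thermal expansion of the whole bar: Σ αᵢΔT Lᵢ = 11.7×10⁻⁶×98×475 + 26.5×10⁻⁶×98×400 = 1.583 mm.
The rigid supports impose zero overall length change; the single axial force P common to all segments must satisfy P Σ Lᵢ/(AᵢEᵢ) = δ_free.
Σ Lᵢ/(AᵢEᵢ) = 475/(325×30×10³) + 400/(2325×45×10³) = 5.254×10⁻⁵ mm/N.
So P = 1.583 / 5.254×10⁻⁵ = 30.14 kN, compressive.
For the concrete segment, free thermal change = 11.7×10⁻⁶×98×475 = 0.5446 mm and elastic change from P = 30140×475/(325×30×10³) = 1.468 mm; these oppose, so the net change is 0.924 mm (segment shortens).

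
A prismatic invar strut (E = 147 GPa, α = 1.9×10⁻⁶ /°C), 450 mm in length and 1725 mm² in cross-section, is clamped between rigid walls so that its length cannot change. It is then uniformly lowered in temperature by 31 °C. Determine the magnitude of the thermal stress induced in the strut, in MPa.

σ ≈ 8.66 MPa (tensile)

With length fixed, the mechanical strain must cancel the thermal strain αΔT = 1.9×10⁻⁶ × 31 = 58.9×10⁻⁶.
The stress required to suppress this strain is σ = Eε = 147×10³ × 58.9×10⁻⁶ = 8.658 MPa, tensile since the strut is trying to contract.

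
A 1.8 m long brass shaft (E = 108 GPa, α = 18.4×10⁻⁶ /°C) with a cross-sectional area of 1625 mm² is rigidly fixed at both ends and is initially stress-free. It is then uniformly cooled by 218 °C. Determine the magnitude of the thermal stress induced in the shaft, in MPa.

σ ≈ 433 MPa (tensile)

The supports are rigid, so the total axial strain is zero. The restrained thermal strain is ε = αΔT = 18.4×10⁻⁶ × 218 = 4011.2×10⁻⁶.
Hence σ = E·αΔT = 108×10³ × 4011.2×10⁻⁶ = 433.2 MPa, tensile.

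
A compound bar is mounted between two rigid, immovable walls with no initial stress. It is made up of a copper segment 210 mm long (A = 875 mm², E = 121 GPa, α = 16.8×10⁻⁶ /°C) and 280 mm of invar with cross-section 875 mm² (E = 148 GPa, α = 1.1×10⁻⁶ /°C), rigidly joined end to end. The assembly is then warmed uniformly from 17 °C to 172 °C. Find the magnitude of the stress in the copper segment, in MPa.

σ ≈ 164 MPa (compressive)

With the walls removed the bar would change length by δ_free = Σ αᵢΔT Lᵢ = 16.8×10⁻⁶×155×210 + 1.1×10⁻⁶×155×280 = 0.5946 mm.
Since the ends are fixed, an axial force P builds up, equal in every segment, with P · Σ Lᵢ/(AᵢEᵢ) = δ_free.
The series flexibility is Σ Lᵢ/(AᵢEᵢ) = 210/(875×121×10³) + 280/(875×148×10³) = 4.146×10⁻⁶ mm/N.
So P = 0.5946 / 4.146×10⁻⁶ = 143.4 kN, compressive.
σ_{copper} = P / A = 143400 / 875 = 163.9 MPa.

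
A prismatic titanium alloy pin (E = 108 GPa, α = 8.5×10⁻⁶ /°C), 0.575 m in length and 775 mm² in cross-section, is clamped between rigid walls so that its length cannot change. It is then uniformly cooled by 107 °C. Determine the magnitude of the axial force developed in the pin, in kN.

P ≈ 76.1 kN (tensile)

With zero net strain, σ = E·αΔT = 108 GPa × 8.5×10⁻⁶ × 107 = 98.23 MPa.
Axial force P = σA = 98.23 × 775 = 76130 N = 76.13 kN, tensile.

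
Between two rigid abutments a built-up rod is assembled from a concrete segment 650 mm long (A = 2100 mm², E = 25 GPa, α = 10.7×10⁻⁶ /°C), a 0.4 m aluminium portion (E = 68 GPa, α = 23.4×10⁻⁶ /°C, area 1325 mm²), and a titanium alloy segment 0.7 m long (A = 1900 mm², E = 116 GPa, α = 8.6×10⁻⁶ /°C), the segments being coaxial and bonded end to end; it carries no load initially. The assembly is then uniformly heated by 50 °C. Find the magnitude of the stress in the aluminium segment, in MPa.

σ ≈ 42.1 MPa (compressive)

If the supports were absent, the total length change would be Σ αᵢΔT Lᵢ = 10.7×10⁻⁶×50×650 + 23.4×10⁻⁶×50×400 + 8.6×10⁻⁶×50×700 = 1.117 mm.
The walls prevent any net length change, so an axial force P (same in every segment) develops. Compatibility: P · Σ Lᵢ/(AᵢEᵢ) = δ_free.
The series flexibility is Σ Lᵢ/(AᵢEᵢ) = 650/(2100×25×10³) + 400/(1325×68×10³) + 700/(1900×116×10³) = 2×10⁻⁵ mm/N.
So P = 1.117 / 2×10⁻⁵ = 55.85 kN, compressive.
σ_{aluminium} = P / A = 55850 / 1325 = 42.15 MPa.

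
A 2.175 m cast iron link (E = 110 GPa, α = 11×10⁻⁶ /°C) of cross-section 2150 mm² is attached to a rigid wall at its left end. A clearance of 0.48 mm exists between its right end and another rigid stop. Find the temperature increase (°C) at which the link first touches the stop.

ΔT ≈ 20.1 °C

The gap closes when αΔT L = 0.48 mm, since the link is still unstressed at that instant.
ΔT = 0.48 / (11×10⁻⁶ × 2175) = 20.06 °C.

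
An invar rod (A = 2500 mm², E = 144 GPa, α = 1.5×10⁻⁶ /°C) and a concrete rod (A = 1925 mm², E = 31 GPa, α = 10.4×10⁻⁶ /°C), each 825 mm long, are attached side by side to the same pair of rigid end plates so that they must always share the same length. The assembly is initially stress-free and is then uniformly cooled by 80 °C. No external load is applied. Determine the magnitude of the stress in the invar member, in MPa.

The concrete has the larger α, so on cooling it would change length more than the invar if both were free. The rigid plates force a common final length, so the concrete is put into tension and the invar into compression, with equal and opposite forces P (no external load).
Setting the final lengths equal and cancelling L: (α₁ − α₂)ΔT = P/(A₁E₁) + P/(A₂E₂).
|α₁ − α₂|·ΔT = 8.9×10⁻⁶ × 80 = 0.000712.
1/(A₁E₁) + 1/(A₂E₂) = 1/(2500×144×10³) + 1/(1925×31×10³) = 1.954×10⁻⁸ N⁻¹.
P = 0.000712 / 1.954×10⁻⁸ = 36450 N = 36.45 kN.
σ_{invar} = P/A₁ = 36450/2500 = 14.58 MPa, compressive.

σ ≈ 14.6 MPa (compressive)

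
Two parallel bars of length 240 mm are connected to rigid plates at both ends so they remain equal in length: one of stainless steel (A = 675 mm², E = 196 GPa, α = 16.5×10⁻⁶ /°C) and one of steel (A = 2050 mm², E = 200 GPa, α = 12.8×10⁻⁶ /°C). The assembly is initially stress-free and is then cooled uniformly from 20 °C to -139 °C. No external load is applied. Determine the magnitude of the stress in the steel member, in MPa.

σ ≈ 28.7 MPa (compressive)

The stainless steel has the larger α, so on cooling it would change length more than the steel if both were free. The rigid plates force a common final length, so the stainless steel is put into tension and the steel into compression, with equal and opposite forces P (no external load).
Compatibility of the two members (thermal + elastic change equal): (α₁ − α₂)ΔT = P·[1/(A₁E₁) + 1/(A₂E₂)].
|α₁ − α₂|·ΔT = 3.7×10⁻⁶ × 159 = 0.0005883.
1/(A₁E₁) + 1/(A₂E₂) = 1/(675×196×10³) + 1/(2050×200×10³) = 9.998×10⁻⁹ N⁻¹.
So P = 0.0005883 / 9.998×10⁻⁹ = 58.84 kN.
σ_{steel} = P/A₂ = 58840/2050 = 28.7 MPa, compressive.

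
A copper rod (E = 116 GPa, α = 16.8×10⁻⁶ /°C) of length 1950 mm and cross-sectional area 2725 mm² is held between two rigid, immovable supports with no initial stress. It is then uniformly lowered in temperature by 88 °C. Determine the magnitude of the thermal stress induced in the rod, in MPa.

The supports are rigid, so the total axial strain is zero. The restrained thermal strain is ε = αΔT = 16.8×10⁻⁶ × 88 = 1478.4×10⁻⁶.
The stress required to suppress this strain is σ = Eε = 116×10³ × 1478.4×10⁻⁶ = 171.5 MPa, tensile since the rod is trying to contract.

σ ≈ 171 MPa (tensile)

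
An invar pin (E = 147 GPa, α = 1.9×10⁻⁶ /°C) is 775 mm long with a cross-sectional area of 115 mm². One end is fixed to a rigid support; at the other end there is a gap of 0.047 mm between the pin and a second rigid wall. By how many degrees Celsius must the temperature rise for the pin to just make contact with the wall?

ΔT ≈ 31.9 °C

Contact occurs when the free expansion equals the gap: αΔT L = 0.047 mm.
So ΔT = g/(αL) = 0.047/(1.9×10⁻⁶ × 775) = 31.92 °C.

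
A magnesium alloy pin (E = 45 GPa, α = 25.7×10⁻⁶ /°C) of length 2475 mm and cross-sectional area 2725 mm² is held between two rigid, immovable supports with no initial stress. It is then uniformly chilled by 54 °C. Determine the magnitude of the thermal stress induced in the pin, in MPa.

Because both ends are immovable the net strain is zero, and the suppressed thermal strain is αΔT = 25.7×10⁻⁶ × 54 = 1387.8×10⁻⁶.
σ = EαΔT = 45×10³ × 25.7×10⁻⁶ × 54 = 62.45 MPa (tensile; the pin is trying to contract).

σ ≈ 62.5 MPa (tensile)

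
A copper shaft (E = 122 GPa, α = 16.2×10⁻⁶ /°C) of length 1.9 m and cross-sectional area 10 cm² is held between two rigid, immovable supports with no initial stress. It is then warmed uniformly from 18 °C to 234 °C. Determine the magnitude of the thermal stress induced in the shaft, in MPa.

Because both ends are immovable the net strain is zero, and the suppressed thermal strain is αΔT = 16.2×10⁻⁶ × 216 = 3499.2×10⁻⁶.
The stress required to suppress this strain is σ = Eε = 122×10³ × 3499.2×10⁻⁶ = 426.9 MPa, compressive since the shaft is trying to expand.

σ ≈ 427 MPa (compressive)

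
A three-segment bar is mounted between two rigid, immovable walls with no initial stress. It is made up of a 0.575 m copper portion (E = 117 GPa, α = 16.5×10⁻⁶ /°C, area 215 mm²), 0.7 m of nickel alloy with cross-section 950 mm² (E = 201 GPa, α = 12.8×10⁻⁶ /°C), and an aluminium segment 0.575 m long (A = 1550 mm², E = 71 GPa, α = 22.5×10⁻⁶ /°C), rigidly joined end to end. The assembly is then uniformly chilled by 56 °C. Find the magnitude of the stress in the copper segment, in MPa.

If the supports were absent, the total length change would be Σ αᵢΔT Lᵢ = 16.5×10⁻⁶×56×575 + 12.8×10⁻⁶×56×700 + 22.5×10⁻⁶×56×575 = 1.758 mm.
Since the ends are fixed, an axial force P builds up, equal in every segment, with P · Σ Lᵢ/(AᵢEᵢ) = δ_free.
Σ Lᵢ/(AᵢEᵢ) = 575/(215×117×10³) + 700/(950×201×10³) + 575/(1550×71×10³) = 3.175×10⁻⁵ mm/N.
P = 1.758 / 3.175×10⁻⁵ = 55360 N = 55.36 kN, tensile.
σ_{copper} = P / A = 55360 / 215 = 257.5 MPa.

σ ≈ 257 MPa (tensile)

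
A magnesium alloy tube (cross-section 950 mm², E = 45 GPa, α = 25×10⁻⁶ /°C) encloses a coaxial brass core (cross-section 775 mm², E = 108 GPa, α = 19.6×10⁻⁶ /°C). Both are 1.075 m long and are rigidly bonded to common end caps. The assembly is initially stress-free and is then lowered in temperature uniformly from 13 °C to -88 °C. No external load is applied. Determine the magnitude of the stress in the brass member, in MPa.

σ ≈ 19.9 MPa (compressive)

Both members must finish at the same length. With the larger α, the magnesium alloy tends to over-contract; the plates restrain it, putting the magnesium alloy in tension and the brass in compression. With no external load the two internal forces are equal and opposite, magnitude P.
Equating the net (thermal + elastic) strains gives |α₁ − α₂|·ΔT = P·[1/(A₁E₁) + 1/(A₂E₂)].
|α₁ − α₂|·ΔT = 5.4×10⁻⁶ × 101 = 0.0005454.
1/(A₁E₁) + 1/(A₂E₂) = 1/(950×45×10³) + 1/(775×108×10³) = 3.534×10⁻⁸ N⁻¹.
P = 0.0005454 / 3.534×10⁻⁸ = 15430 N = 15.43 kN.
σ_{brass} = P/A₂ = 15430/775 = 19.91 MPa, compressive.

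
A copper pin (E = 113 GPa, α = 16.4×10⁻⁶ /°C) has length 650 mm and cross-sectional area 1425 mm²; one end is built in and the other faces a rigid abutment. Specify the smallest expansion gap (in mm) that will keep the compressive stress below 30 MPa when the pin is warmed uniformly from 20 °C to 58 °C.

With no wall the pin would lengthen by αΔT L = 16.4×10⁻⁶ × 38 × 650 = 0.4051 mm.
At the allowable stress the elastic shortening the wall may impose is σL/E = 30 × 650 / (113×10³) = 0.1726 mm.
So the gap has to take up the difference, g_min = δ_free − σL/E = 0.4051 − 0.1726 = 0.2325 mm.

g ≈ 0.233 mm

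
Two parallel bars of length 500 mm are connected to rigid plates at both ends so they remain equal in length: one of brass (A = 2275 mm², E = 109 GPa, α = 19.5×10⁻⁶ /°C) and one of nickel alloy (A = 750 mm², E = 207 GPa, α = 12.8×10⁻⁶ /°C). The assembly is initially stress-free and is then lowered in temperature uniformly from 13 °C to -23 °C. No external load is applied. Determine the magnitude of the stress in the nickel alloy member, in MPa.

Equilibrium of a rigid end plate with no external load gives equal and opposite internal forces ±P in the two members. Since α_{brass} > α_{nickel alloy}, cooling drives the brass into tension and the nickel alloy into compression.
Compatibility of the two members (thermal + elastic change equal): (α₁ − α₂)ΔT = P·[1/(A₁E₁) + 1/(A₂E₂)].
|α₁ − α₂|·ΔT = 6.7×10⁻⁶ × 36 = 0.0002412.
1/(A₁E₁) + 1/(A₂E₂) = 1/(2275×109×10³) + 1/(750×207×10³) = 1.047×10⁻⁸ N⁻¹.
P = 0.0002412 / 1.047×10⁻⁸ = 23030 N = 23.03 kN.
σ_{nickel alloy} = P/A₂ = 23030/750 = 30.7 MPa, compressive.

σ ≈ 30.7 MPa (compressive)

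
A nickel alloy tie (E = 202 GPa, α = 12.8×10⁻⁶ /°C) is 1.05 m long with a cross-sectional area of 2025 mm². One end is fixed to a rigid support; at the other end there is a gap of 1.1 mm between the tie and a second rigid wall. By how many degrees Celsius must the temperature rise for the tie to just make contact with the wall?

ΔT ≈ 81.8 °C

Contact occurs when the free expansion equals the gap: αΔT L = 1.1 mm.
ΔT = 1.1 / (12.8×10⁻⁶ × 1050) = 81.85 °C.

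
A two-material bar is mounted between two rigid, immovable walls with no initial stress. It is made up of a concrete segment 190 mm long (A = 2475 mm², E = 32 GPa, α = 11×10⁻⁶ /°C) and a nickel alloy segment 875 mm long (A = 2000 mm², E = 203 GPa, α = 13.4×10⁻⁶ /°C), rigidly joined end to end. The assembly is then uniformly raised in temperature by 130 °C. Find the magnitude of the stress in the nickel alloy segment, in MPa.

σ ≈ 197 MPa (compressive)

Free thermal expansion of the whole bar: Σ αᵢΔT Lᵢ = 11×10⁻⁶×130×190 + 13.4×10⁻⁶×130×875 = 1.796 mm.
The rigid supports impose zero overall length change; the single axial force P common to all segments must satisfy P Σ Lᵢ/(AᵢEᵢ) = δ_free.
The series flexibility is Σ Lᵢ/(AᵢEᵢ) = 190/(2475×32×10³) + 875/(2000×203×10³) = 4.554×10⁻⁶ mm/N.
So P = 1.796 / 4.554×10⁻⁶ = 394.4 kN, compressive.
σ_{nickel alloy} = P / A = 394400 / 2000 = 197.2 MPa.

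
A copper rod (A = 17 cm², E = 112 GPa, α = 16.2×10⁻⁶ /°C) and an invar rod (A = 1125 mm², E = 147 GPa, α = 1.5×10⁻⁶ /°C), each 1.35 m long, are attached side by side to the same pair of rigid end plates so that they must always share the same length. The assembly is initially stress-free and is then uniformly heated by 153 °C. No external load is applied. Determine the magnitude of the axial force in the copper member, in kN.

P ≈ 199 kN (compressive in the copper)

The copper has the larger α, so on heating it would change length more than the invar if both were free. The rigid plates force a common final length, so the copper is put into compression and the invar into tension, with equal and opposite forces P (no external load).
Equating the net (thermal + elastic) strains gives |α₁ − α₂|·ΔT = P·[1/(A₁E₁) + 1/(A₂E₂)].
|α₁ − α₂|·ΔT = 14.7×10⁻⁶ × 153 = 0.002249.
1/(A₁E₁) + 1/(A₂E₂) = 1/(1700×112×10³) + 1/(1125×147×10³) = 1.13×10⁻⁸ N⁻¹.
So P = 0.002249 / 1.13×10⁻⁸ = 199.1 kN.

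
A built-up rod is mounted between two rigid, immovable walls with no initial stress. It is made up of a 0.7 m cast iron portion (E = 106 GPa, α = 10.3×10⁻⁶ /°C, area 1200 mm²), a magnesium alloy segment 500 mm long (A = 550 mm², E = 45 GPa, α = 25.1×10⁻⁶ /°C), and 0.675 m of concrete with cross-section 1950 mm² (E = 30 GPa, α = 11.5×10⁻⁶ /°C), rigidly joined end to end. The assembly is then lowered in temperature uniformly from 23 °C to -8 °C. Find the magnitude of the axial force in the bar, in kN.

P ≈ 22.9 kN (tensile)

If the supports were absent, the total length change would be Σ αᵢΔT Lᵢ = 10.3×10⁻⁶×31×700 + 25.1×10⁻⁶×31×500 + 11.5×10⁻⁶×31×675 = 0.8532 mm.
The walls prevent any net length change, so an axial force P (same in every segment) develops. Compatibility: P · Σ Lᵢ/(AᵢEᵢ) = δ_free.
The series flexibility is Σ Lᵢ/(AᵢEᵢ) = 700/(1200×106×10³) + 500/(550×45×10³) + 675/(1950×30×10³) = 3.724×10⁻⁵ mm/N.
So P = 0.8532 / 3.724×10⁻⁵ = 22.91 kN, tensile.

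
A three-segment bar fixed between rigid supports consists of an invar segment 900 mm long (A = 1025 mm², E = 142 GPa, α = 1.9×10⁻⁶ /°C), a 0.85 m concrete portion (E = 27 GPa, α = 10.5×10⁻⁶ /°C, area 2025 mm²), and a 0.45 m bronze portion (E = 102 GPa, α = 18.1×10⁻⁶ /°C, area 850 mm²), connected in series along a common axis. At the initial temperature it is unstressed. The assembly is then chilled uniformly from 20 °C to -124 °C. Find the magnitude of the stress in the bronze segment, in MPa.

σ ≈ 118 MPa (tensile)

If the supports were absent, the total length change would be Σ αᵢΔT Lᵢ = 1.9×10⁻⁶×144×900 + 10.5×10⁻⁶×144×850 + 18.1×10⁻⁶×144×450 = 2.704 mm.
The walls prevent any net length change, so an axial force P (same in every segment) develops. Compatibility: P · Σ Lᵢ/(AᵢEᵢ) = δ_free.
Σ Lᵢ/(AᵢEᵢ) = 900/(1025×142×10³) + 850/(2025×27×10³) + 450/(850×102×10³) = 2.692×10⁻⁵ mm/N.
Hence P = δ_free / Σ(L/AE) = 2.704/2.692×10⁻⁵ = 100.5 kN (tensile).
σ_{bronze} = P / A = 100500 / 850 = 118.2 MPa.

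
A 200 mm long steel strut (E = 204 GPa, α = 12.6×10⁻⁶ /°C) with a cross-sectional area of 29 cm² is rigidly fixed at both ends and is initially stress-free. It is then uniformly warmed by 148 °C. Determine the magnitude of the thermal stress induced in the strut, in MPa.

σ ≈ 380 MPa (compressive)

The supports are rigid, so the total axial strain is zero. The restrained thermal strain is ε = αΔT = 12.6×10⁻⁶ × 148 = 1864.8×10⁻⁶.
σ = EαΔT = 204×10³ × 12.6×10⁻⁶ × 148 = 380.4 MPa (compressive; the strut is trying to expand).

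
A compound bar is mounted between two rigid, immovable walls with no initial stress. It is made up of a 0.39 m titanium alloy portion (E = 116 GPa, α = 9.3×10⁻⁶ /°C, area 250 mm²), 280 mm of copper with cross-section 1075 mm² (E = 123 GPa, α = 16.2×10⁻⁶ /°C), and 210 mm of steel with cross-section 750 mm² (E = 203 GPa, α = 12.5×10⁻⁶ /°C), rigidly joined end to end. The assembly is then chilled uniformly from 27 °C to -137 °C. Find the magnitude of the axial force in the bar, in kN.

Free thermal contraction of the whole bar: Σ αᵢΔT Lᵢ = 9.3×10⁻⁶×164×390 + 16.2×10⁻⁶×164×280 + 12.5×10⁻⁶×164×210 = 1.769 mm.
The rigid supports impose zero overall length change; the single axial force P common to all segments must satisfy P Σ Lᵢ/(AᵢEᵢ) = δ_free.
The series flexibility is Σ Lᵢ/(AᵢEᵢ) = 390/(250×116×10³) + 280/(1075×123×10³) + 210/(750×203×10³) = 1.695×10⁻⁵ mm/N.
P = 1.769 / 1.695×10⁻⁵ = 104400 N = 104.4 kN, tensile.

P ≈ 104 kN (tensile)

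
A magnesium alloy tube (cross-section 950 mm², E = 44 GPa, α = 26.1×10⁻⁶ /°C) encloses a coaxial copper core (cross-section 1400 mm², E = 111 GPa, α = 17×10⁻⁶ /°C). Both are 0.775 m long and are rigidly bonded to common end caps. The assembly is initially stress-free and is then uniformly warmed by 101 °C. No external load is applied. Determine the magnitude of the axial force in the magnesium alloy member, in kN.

P ≈ 30.3 kN (compressive in the magnesium alloy)

Equilibrium of a rigid end plate with no external load gives equal and opposite internal forces ±P in the two members. Since α_{magnesium alloy} > α_{copper}, heating drives the magnesium alloy into compression and the copper into tension.
Equating the net (thermal + elastic) strains gives |α₁ − α₂|·ΔT = P·[1/(A₁E₁) + 1/(A₂E₂)].
|α₁ − α₂|·ΔT = 9.1×10⁻⁶ × 101 = 0.0009191.
1/(A₁E₁) + 1/(A₂E₂) = 1/(950×44×10³) + 1/(1400×111×10³) = 3.036×10⁻⁸ N⁻¹.
P = 0.0009191 / 3.036×10⁻⁸ = 30270 N = 30.27 kN.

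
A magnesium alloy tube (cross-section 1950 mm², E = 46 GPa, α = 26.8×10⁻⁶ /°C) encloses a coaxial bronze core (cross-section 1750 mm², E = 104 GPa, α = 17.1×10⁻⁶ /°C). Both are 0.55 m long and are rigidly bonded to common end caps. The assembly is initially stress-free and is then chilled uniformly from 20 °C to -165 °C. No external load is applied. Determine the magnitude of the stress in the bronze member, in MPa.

The magnesium alloy has the larger α, so on cooling it would change length more than the bronze if both were free. The rigid plates force a common final length, so the magnesium alloy is put into tension and the bronze into compression, with equal and opposite forces P (no external load).
Equating the net (thermal + elastic) strains gives |α₁ − α₂|·ΔT = P·[1/(A₁E₁) + 1/(A₂E₂)].
|α₁ − α₂|·ΔT = 9.7×10⁻⁶ × 185 = 0.001794.
1/(A₁E₁) + 1/(A₂E₂) = 1/(1950×46×10³) + 1/(1750×104×10³) = 1.664×10⁻⁸ N⁻¹.
So P = 0.001794 / 1.664×10⁻⁸ = 107.8 kN.
σ_{bronze} = P/A₂ = 107800/1750 = 61.61 MPa, compressive.

σ ≈ 61.6 MPa (compressive)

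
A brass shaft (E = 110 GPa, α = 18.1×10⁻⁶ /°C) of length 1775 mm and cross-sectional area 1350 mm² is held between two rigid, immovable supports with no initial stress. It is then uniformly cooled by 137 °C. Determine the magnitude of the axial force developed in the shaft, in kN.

P ≈ 368 kN (tensile)

Full restraint means ε = 0, so the stress is σ = EαΔT = 110×10³ × 18.1×10⁻⁶ × 137 = 272.8 MPa.
Axial force P = σA = 272.8 × 1350 = 368200 N = 368.2 kN, tensile.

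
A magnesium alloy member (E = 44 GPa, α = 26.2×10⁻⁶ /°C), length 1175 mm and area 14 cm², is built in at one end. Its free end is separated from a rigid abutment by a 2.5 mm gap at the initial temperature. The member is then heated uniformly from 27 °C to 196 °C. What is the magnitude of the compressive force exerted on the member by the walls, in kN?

Unrestrained expansion: δ_free = αΔT L = 26.2×10⁻⁶ × 169 × 1175 = 5.203 mm.
This exceeds the 2.5 mm gap, so the wall pushes back. The portion of expansion that must be recovered elastically is δ_free − gap = 5.203 − 2.5 = 2.703 mm.
Compatibility: PL/(AE) = 2.703 mm, so σ = P/A = E × (2.703/1175) = 101.2 MPa.
P = σA = 101.2 × 1400 = 141.7 kN.

P ≈ 142 kN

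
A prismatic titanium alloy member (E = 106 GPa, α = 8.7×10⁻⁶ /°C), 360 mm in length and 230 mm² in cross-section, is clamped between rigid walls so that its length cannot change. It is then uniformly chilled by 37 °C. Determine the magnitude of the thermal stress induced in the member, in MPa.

Because both ends are immovable the net strain is zero, and the suppressed thermal strain is αΔT = 8.7×10⁻⁶ × 37 = 321.9×10⁻⁶.
σ = EαΔT = 106×10³ × 8.7×10⁻⁶ × 37 = 34.12 MPa (tensile; the member is trying to contract).

σ ≈ 34.1 MPa (tensile)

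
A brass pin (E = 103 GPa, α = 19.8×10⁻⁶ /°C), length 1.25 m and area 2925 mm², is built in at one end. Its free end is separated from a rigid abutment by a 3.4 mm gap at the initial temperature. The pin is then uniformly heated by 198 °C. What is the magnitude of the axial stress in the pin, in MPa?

σ ≈ 124 MPa (compressive)

Unrestrained expansion: δ_free = αΔT L = 19.8×10⁻⁶ × 198 × 1250 = 4.901 mm.
The gap closes (δ_free > 3.4 mm) and the wall then resists a further 4.901 − 3.4 = 1.501 mm of expansion.
Compatibility: PL/(AE) = 1.501 mm, so σ = P/A = E × (1.501/1250) = 123.6 MPa.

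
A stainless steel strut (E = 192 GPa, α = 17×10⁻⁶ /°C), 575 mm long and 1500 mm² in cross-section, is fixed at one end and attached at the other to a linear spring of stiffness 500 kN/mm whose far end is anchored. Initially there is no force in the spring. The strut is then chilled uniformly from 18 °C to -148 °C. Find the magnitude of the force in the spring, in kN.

P ≈ 406 kN

If the spring were absent the strut would shorten by αΔT L = 17×10⁻⁶ × 166 × 575 = 1.623 mm.
Let P be the tensile force in the spring. The strut extends elastically by PL/(AE) and the spring stretches by P/k; together these equal δ_free.
P [ L/(AE) + 1/k ] = δ_free → P [ 575/(1500×192×10³) + 1/(500×10³) ] = 1.623.
P = 1.623 / 3.997×10⁻⁶ = 406000 N.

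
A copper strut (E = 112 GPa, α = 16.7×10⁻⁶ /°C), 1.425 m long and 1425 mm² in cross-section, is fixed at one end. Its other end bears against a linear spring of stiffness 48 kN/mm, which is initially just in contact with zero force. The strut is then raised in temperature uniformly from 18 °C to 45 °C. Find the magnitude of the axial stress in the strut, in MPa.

σ ≈ 15.2 MPa (compressive)

Free thermal expansion: δ_free = αΔT L = 16.7×10⁻⁶ × 27 × 1425 = 0.6425 mm.
Let P be the compressive force at the spring. The strut shortens elastically by PL/(AE) and the spring compresses by P/k; together these equal δ_free.
P [ L/(AE) + 1/k ] = δ_free → P [ 1425/(1425×112×10³) + 1/(48×10³) ] = 0.6425.
P = 0.6425 / 2.976×10⁻⁵ = 21590 N.
σ = P/A = 21590/1425 = 15.15 MPa.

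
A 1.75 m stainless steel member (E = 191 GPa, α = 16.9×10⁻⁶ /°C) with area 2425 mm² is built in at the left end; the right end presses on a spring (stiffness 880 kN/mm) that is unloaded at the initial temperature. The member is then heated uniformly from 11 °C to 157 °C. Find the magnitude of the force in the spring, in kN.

Free thermal expansion: δ_free = αΔT L = 16.9×10⁻⁶ × 146 × 1750 = 4.318 mm.
With a force P in the spring, the elastic change of the member is PL/(AE) and that of the spring is P/k; compatibility requires their sum to equal δ_free.
P [ L/(AE) + 1/k ] = δ_free → P [ 1750/(2425×191×10³) + 1/(880×10³) ] = 4.318.
P = 4.318 / 4.915×10⁻⁶ = 878600 N.

P ≈ 879 kN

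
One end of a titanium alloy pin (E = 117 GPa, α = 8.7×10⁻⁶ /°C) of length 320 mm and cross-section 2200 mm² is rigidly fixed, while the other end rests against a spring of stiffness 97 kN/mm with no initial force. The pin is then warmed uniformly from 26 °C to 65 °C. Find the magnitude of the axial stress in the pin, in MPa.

Free thermal expansion: δ_free = αΔT L = 8.7×10⁻⁶ × 39 × 320 = 0.1086 mm.
With a force P in the spring, the elastic change of the pin is PL/(AE) and that of the spring is P/k; compatibility requires their sum to equal δ_free.
So P = δ_free / [L/(AE) + 1/k] = 0.1086 / [ 320/(2200×117×10³) + 1/(97×10³) ].
P = 0.1086 / 1.155×10⁻⁵ = 9399 N.
σ = P/A = 9399/2200 = 4.272 MPa.

σ ≈ 4.27 MPa (compressive)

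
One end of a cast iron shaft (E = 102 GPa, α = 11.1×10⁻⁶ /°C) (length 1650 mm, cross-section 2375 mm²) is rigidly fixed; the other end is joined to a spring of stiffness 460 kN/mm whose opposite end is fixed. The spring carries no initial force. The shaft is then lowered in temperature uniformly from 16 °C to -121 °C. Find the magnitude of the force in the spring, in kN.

P ≈ 279 kN

Free thermal contraction: δ_free = αΔT L = 11.1×10⁻⁶ × 137 × 1650 = 2.509 mm.
With a force P in the spring, the elastic change of the shaft is PL/(AE) and that of the spring is P/k; compatibility requires their sum to equal δ_free.
So P = δ_free / [L/(AE) + 1/k] = 2.509 / [ 1650/(2375×102×10³) + 1/(460×10³) ].
P = 2.509 / 8.985×10⁻⁶ = 279300 N.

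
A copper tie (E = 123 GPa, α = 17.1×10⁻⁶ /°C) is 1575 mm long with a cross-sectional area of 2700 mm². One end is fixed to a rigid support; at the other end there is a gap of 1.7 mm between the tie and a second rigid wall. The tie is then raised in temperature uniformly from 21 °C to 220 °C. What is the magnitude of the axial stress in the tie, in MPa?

σ ≈ 286 MPa (compressive)

Free thermal elongation = αΔT L = 17.1×10⁻⁶ × 199 × 1575 = 5.36 mm.
After closing the 1.7 mm clearance, 5.36 − 1.7 = 3.66 mm of expansion remains to be suppressed by the wall.
So σ = E(δ_free − g)/L = 123×10³ × 3.66/1575 = 285.8 MPa.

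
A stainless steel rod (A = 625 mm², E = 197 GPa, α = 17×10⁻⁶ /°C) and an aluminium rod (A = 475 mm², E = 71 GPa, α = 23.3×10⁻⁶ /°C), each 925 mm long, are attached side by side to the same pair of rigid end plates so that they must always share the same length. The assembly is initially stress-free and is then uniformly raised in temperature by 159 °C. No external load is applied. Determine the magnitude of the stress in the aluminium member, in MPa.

σ ≈ 55.8 MPa (compressive)

Equilibrium of a rigid end plate with no external load gives equal and opposite internal forces ±P in the two members. Since α_{aluminium} > α_{stainless steel}, heating drives the aluminium into compression and the stainless steel into tension.
Setting the final lengths equal and cancelling L: (α₁ − α₂)ΔT = P/(A₁E₁) + P/(A₂E₂).
|α₁ − α₂|·ΔT = 6.3×10⁻⁶ × 159 = 0.001002.
1/(A₁E₁) + 1/(A₂E₂) = 1/(625×197×10³) + 1/(475×71×10³) = 3.777×10⁻⁸ N⁻¹.
So P = 0.001002 / 3.777×10⁻⁸ = 26.52 kN.
σ_{aluminium} = P/A₂ = 26520/475 = 55.83 MPa, compressive.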